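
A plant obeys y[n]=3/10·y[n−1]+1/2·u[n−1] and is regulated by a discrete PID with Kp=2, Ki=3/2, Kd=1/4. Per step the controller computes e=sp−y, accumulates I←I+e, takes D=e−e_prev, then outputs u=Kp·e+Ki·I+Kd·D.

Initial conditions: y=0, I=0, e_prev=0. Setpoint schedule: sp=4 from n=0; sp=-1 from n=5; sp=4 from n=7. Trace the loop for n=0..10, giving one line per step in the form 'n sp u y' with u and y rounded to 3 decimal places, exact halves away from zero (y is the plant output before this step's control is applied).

0 4 15.000 0.000
1 4 -8.125 7.500
2 4 23.422 -1.813
3 4 -18.861 11.167
4 4 38.312 -6.081
5 -1 -57.425 17.332
6 -1 75.348 -23.513
7 4 -85.343 30.620
8 4 127.406 -33.486
9 4 -159.178 53.657
10 4 227.431 -63.492

(exact arithmetic carried between steps; '≈' marks a value shown rounded to 6 d.p. or computed from one; I and e_prev carry over from the previous line; the table rounds u and y to 3 d.p., halves away from zero)
n=0: y=0, sp=4, e=sp−y=4; I=4, D=e−e_prev=4; u=2·4+3/2·4+1/4·4=15; next y=3/10·0+1/2·15=7.5
n=1: y=7.5, sp=4, e=sp−y=-3.5; I=0.5, D=e−e_prev=-7.5; u=2·(-3.5)+3/2·0.5+1/4·(-7.5)=-8.125; next y=3/10·7.5+1/2·(-8.125)=-1.8125
n=2: y=-1.8125, sp=4, e=sp−y=5.8125; I=6.3125, D=e−e_prev=9.3125; u=2·5.8125+3/2·6.3125+1/4·9.3125=23.421875; next y=3/10·(-1.8125)+1/2·23.421875≈11.167188
n=3: y≈11.167188, sp=4, e=sp−y≈-7.167188; I≈-0.854688, D=e−e_prev≈-12.979688; u=2·(-7.167188)+3/2·(-0.854688)+1/4·(-12.979688)≈-18.861328; next y=3/10·11.167188+1/2·(-18.861328)≈-6.080508
n=4: y≈-6.080508, sp=4, e=sp−y≈10.080508; I≈9.225820, D=e−e_prev≈17.247695; u=2·10.080508+3/2·9.225820+1/4·17.247695≈38.311670; next y=3/10·(-6.080508)+1/2·38.311670≈17.331683
n=5: y≈17.331683, sp=-1, e=sp−y≈-18.331683; I≈-9.105862, D=e−e_prev≈-28.412190; u=2·(-18.331683)+3/2·(-9.105862)+1/4·(-28.412190)≈-57.425206; next y=3/10·17.331683+1/2·(-57.425206)≈-23.513098
n=6: y≈-23.513098, sp=-1, e=sp−y≈22.513098; I≈13.407236, D=e−e_prev≈40.844781; u=2·22.513098+3/2·13.407236+1/4·40.844781≈75.348246; next y=3/10·(-23.513098)+1/2·75.348246≈30.620194
n=7: y≈30.620194, sp=4, e=sp−y≈-26.620194; I≈-13.212957, D=e−e_prev≈-49.133292; u=2·(-26.620194)+3/2·(-13.212957)+1/4·(-49.133292)≈-85.343146; next y=3/10·30.620194+1/2·(-85.343146)≈-33.485515
n=8: y≈-33.485515, sp=4, e=sp−y≈37.485515; I≈24.272558, D=e−e_prev≈64.105709; u=2·37.485515+3/2·24.272558+1/4·64.105709≈127.406294; next y=3/10·(-33.485515)+1/2·127.406294≈53.657492
n=9: y≈53.657492, sp=4, e=sp−y≈-49.657492; I≈-25.384935, D=e−e_prev≈-87.143007; u=2·(-49.657492)+3/2·(-25.384935)+1/4·(-87.143007)≈-159.178138; next y=3/10·53.657492+1/2·(-159.178138)≈-63.491822
n=10: y≈-63.491822, sp=4, e=sp−y≈67.491822; I≈42.106887, D=e−e_prev≈117.149314; u=2·67.491822+3/2·42.106887+1/4·117.149314≈227.431302; next y=3/10·(-63.491822)+1/2·227.431302≈94.668104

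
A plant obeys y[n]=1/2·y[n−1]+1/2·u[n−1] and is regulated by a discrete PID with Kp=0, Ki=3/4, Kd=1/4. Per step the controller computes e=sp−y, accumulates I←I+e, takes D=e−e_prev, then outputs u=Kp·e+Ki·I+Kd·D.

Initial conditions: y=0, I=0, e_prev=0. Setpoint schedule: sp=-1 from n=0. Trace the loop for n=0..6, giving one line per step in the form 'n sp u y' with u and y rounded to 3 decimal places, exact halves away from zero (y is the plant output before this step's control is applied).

(exact arithmetic carried between steps; '≈' marks a value shown rounded to 6 d.p. or computed from one; I and e_prev carry over from the previous line; the table rounds u and y to 3 d.p., halves away from zero)
n=0: y=0, sp=-1, e=sp−y=-1; I=-1, D=e−e_prev=-1; u=0·(-1)+3/4·(-1)+1/4·(-1)=-1; next y=1/2·0+1/2·(-1)=-0.5
n=1: y=-0.5, sp=-1, e=sp−y=-0.5; I=-1.5, D=e−e_prev=0.5; u=0·(-0.5)+3/4·(-1.5)+1/4·0.5=-1; next y=1/2·(-0.5)+1/2·(-1)=-0.75
n=2: y=-0.75, sp=-1, e=sp−y=-0.25; I=-1.75, D=e−e_prev=0.25; u=0·(-0.25)+3/4·(-1.75)+1/4·0.25=-1.25; next y=1/2·(-0.75)+1/2·(-1.25)=-1
n=3: y=-1, sp=-1, e=sp−y=0; I=-1.75, D=e−e_prev=0.25; u=0·0+3/4·(-1.75)+1/4·0.25=-1.25; next y=1/2·(-1)+1/2·(-1.25)=-1.125
n=4: y=-1.125, sp=-1, e=sp−y=0.125; I=-1.625, D=e−e_prev=0.125; u=0·0.125+3/4·(-1.625)+1/4·0.125=-1.1875; next y=1/2·(-1.125)+1/2·(-1.1875)=-1.15625
n=5: y=-1.15625, sp=-1, e=sp−y=0.15625; I=-1.46875, D=e−e_prev=0.03125; u=0·0.15625+3/4·(-1.46875)+1/4·0.03125=-1.09375; next y=1/2·(-1.15625)+1/2·(-1.09375)=-1.125
n=6: y=-1.125, sp=-1, e=sp−y=0.125; I=-1.34375, D=e−e_prev=-0.03125; u=0·0.125+3/4·(-1.34375)+1/4·(-0.03125)=-1.015625; next y=1/2·(-1.125)+1/2·(-1.015625)≈-1.070313

0 -1 -1.000 0.000
1 -1 -1.000 -0.500
2 -1 -1.250 -0.750
3 -1 -1.250 -1.000
4 -1 -1.188 -1.125
5 -1 -1.094 -1.156
6 -1 -1.016 -1.125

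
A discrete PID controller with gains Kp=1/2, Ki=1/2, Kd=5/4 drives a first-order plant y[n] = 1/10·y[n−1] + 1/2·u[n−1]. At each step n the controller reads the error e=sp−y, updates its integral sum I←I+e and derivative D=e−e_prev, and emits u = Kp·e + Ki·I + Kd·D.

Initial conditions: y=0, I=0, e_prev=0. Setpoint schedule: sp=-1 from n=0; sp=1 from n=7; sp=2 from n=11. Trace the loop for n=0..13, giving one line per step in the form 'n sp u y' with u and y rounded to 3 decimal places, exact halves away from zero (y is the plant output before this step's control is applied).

(exact arithmetic carried between steps; '≈' marks a value shown rounded to 6 d.p. or computed from one; I and e_prev carry over from the previous line; the table rounds u and y to 3 d.p., halves away from zero)
n=0: y=0, sp=-1, e=sp−y=-1; I=-1, D=e−e_prev=-1; u=1/2·(-1)+1/2·(-1)+5/4·(-1)=-2.25; next y=1/10·0+1/2·(-2.25)=-1.125
n=1: y=-1.125, sp=-1, e=sp−y=0.125; I=-0.875, D=e−e_prev=1.125; u=1/2·0.125+1/2·(-0.875)+5/4·1.125=1.03125; next y=1/10·(-1.125)+1/2·1.03125=0.403125
n=2: y=0.403125, sp=-1, e=sp−y=-1.403125; I=-2.278125, D=e−e_prev=-1.528125; u=1/2·(-1.403125)+1/2·(-2.278125)+5/4·(-1.528125)≈-3.750781; next y=1/10·0.403125+1/2·(-3.750781)≈-1.835078
n=3: y≈-1.835078, sp=-1, e=sp−y≈0.835078; I≈-1.443047, D=e−e_prev≈2.238203; u=1/2·0.835078+1/2·(-1.443047)+5/4·2.238203≈2.493770; next y=1/10·(-1.835078)+1/2·2.493770≈1.063377
n=4: y≈1.063377, sp=-1, e=sp−y≈-2.063377; I≈-3.506424, D=e−e_prev≈-2.898455; u=1/2·(-2.063377)+1/2·(-3.506424)+5/4·(-2.898455)≈-6.407969; next y=1/10·1.063377+1/2·(-6.407969)≈-3.097647
n=5: y≈-3.097647, sp=-1, e=sp−y≈2.097647; I≈-1.408777, D=e−e_prev≈4.161024; u=1/2·2.097647+1/2·(-1.408777)+5/4·4.161024≈5.545715; next y=1/10·(-3.097647)+1/2·5.545715≈2.463093
n=6: y≈2.463093, sp=-1, e=sp−y≈-3.463093; I≈-4.871870, D=e−e_prev≈-5.560740; u=1/2·(-3.463093)+1/2·(-4.871870)+5/4·(-5.560740)≈-11.118406; next y=1/10·2.463093+1/2·(-11.118406)≈-5.312894
n=7: y≈-5.312894, sp=1, e=sp−y≈6.312894; I≈1.441024, D=e−e_prev≈9.775986; u=1/2·6.312894+1/2·1.441024+5/4·9.775986≈16.096942; next y=1/10·(-5.312894)+1/2·16.096942≈7.517181
n=8: y≈7.517181, sp=1, e=sp−y≈-6.517181; I≈-5.076158, D=e−e_prev≈-12.830075; u=1/2·(-6.517181)+1/2·(-5.076158)+5/4·(-12.830075)≈-21.834263; next y=1/10·7.517181+1/2·(-21.834263)≈-10.165414
n=9: y≈-10.165414, sp=1, e=sp−y≈11.165414; I≈6.089256, D=e−e_prev≈17.682595; u=1/2·11.165414+1/2·6.089256+5/4·17.682595≈30.730579; next y=1/10·(-10.165414)+1/2·30.730579≈14.348748
n=10: y≈14.348748, sp=1, e=sp−y≈-13.348748; I≈-7.259492, D=e−e_prev≈-24.514161; u=1/2·(-13.348748)+1/2·(-7.259492)+5/4·(-24.514161)≈-40.946822; next y=1/10·14.348748+1/2·(-40.946822)≈-19.038536
n=11: y≈-19.038536, sp=2, e=sp−y≈21.038536; I≈13.779044, D=e−e_prev≈34.387284; u=1/2·21.038536+1/2·13.779044+5/4·34.387284≈60.392895; next y=1/10·(-19.038536)+1/2·60.392895≈28.292594
n=12: y≈28.292594, sp=2, e=sp−y≈-26.292594; I≈-12.513550, D=e−e_prev≈-47.331130; u=1/2·(-26.292594)+1/2·(-12.513550)+5/4·(-47.331130)≈-78.566985; next y=1/10·28.292594+1/2·(-78.566985)≈-36.454233
n=13: y≈-36.454233, sp=2, e=sp−y≈38.454233; I≈25.940683, D=e−e_prev≈64.746827; u=1/2·38.454233+1/2·25.940683+5/4·64.746827≈113.130991; next y=1/10·(-36.454233)+1/2·113.130991≈52.920072

0 -1 -2.250 0.000
1 -1 1.031 -1.125
2 -1 -3.751 0.403
3 -1 2.494 -1.835
4 -1 -6.408 1.063
5 -1 5.546 -3.098
6 -1 -11.118 2.463
7 1 16.097 -5.313
8 1 -21.834 7.517
9 1 30.731 -10.165
10 1 -40.947 14.349
11 2 60.393 -19.039
12 2 -78.567 28.293
13 2 113.131 -36.454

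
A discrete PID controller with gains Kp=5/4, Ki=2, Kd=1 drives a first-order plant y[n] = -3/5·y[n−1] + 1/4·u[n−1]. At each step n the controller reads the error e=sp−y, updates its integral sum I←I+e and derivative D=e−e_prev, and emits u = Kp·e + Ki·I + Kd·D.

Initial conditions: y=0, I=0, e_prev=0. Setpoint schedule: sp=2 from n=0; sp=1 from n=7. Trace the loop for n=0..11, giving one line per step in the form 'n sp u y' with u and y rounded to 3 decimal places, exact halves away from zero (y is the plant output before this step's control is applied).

(exact arithmetic carried between steps; '≈' marks a value shown rounded to 6 d.p. or computed from one; I and e_prev carry over from the previous line; the table rounds u and y to 3 d.p., halves away from zero)
n=0: y=0, sp=2, e=sp−y=2; I=2, D=e−e_prev=2; u=5/4·2+2·2+1·2=8.5; next y=-3/5·0+1/4·8.5=2.125
n=1: y=2.125, sp=2, e=sp−y=-0.125; I=1.875, D=e−e_prev=-2.125; u=5/4·(-0.125)+2·1.875+1·(-2.125)=1.46875; next y=-3/5·2.125+1/4·1.46875≈-0.907813
n=2: y≈-0.907813, sp=2, e=sp−y≈2.907813; I≈4.782813, D=e−e_prev≈3.032813; u=5/4·2.907813+2·4.782813+1·3.032813≈16.233203; next y=-3/5·(-0.907813)+1/4·16.233203≈4.602988
n=3: y≈4.602988, sp=2, e=sp−y≈-2.602988; I≈2.179824, D=e−e_prev≈-5.510801; u=5/4·(-2.602988)+2·2.179824+1·(-5.510801)≈-4.404888; next y=-3/5·4.602988+1/4·(-4.404888)≈-3.863015
n=4: y≈-3.863015, sp=2, e=sp−y≈5.863015; I≈8.042839, D=e−e_prev≈8.466003; u=5/4·5.863015+2·8.042839+1·8.466003≈31.880450; next y=-3/5·(-3.863015)+1/4·31.880450≈10.287921
n=5: y≈10.287921, sp=2, e=sp−y≈-8.287921; I≈-0.245082, D=e−e_prev≈-14.150936; u=5/4·(-8.287921)+2·(-0.245082)+1·(-14.150936)≈-25.001003; next y=-3/5·10.287921+1/4·(-25.001003)≈-12.423004
n=6: y≈-12.423004, sp=2, e=sp−y≈14.423004; I≈14.177921, D=e−e_prev≈22.710925; u=5/4·14.423004+2·14.177921+1·22.710925≈69.095522; next y=-3/5·(-12.423004)+1/4·69.095522≈24.727683
n=7: y≈24.727683, sp=1, e=sp−y≈-23.727683; I≈-9.549761, D=e−e_prev≈-38.150686; u=5/4·(-23.727683)+2·(-9.549761)+1·(-38.150686)≈-86.909812; next y=-3/5·24.727683+1/4·(-86.909812)≈-36.564063
n=8: y≈-36.564063, sp=1, e=sp−y≈37.564063; I≈28.014301, D=e−e_prev≈61.291745; u=5/4·37.564063+2·28.014301+1·61.291745≈164.275426; next y=-3/5·(-36.564063)+1/4·164.275426≈63.007294
n=9: y≈63.007294, sp=1, e=sp−y≈-62.007294; I≈-33.992993, D=e−e_prev≈-99.571357; u=5/4·(-62.007294)+2·(-33.992993)+1·(-99.571357)≈-245.066460; next y=-3/5·63.007294+1/4·(-245.066460)≈-99.070991
n=10: y≈-99.070991, sp=1, e=sp−y≈100.070991; I≈66.077999, D=e−e_prev≈162.078285; u=5/4·100.070991+2·66.077999+1·162.078285≈419.323022; next y=-3/5·(-99.070991)+1/4·419.323022≈164.273350
n=11: y≈164.273350, sp=1, e=sp−y≈-163.273350; I≈-97.195352, D=e−e_prev≈-263.344342; u=5/4·(-163.273350)+2·(-97.195352)+1·(-263.344342)≈-661.826733; next y=-3/5·164.273350+1/4·(-661.826733)≈-264.020693

0 2 8.500 0.000
1 2 1.469 2.125
2 2 16.233 -0.908
3 2 -4.405 4.603
4 2 31.880 -3.863
5 2 -25.001 10.288
6 2 69.096 -12.423
7 1 -86.910 24.728
8 1 164.275 -36.564
9 1 -245.066 63.007
10 1 419.323 -99.071
11 1 -661.827 164.273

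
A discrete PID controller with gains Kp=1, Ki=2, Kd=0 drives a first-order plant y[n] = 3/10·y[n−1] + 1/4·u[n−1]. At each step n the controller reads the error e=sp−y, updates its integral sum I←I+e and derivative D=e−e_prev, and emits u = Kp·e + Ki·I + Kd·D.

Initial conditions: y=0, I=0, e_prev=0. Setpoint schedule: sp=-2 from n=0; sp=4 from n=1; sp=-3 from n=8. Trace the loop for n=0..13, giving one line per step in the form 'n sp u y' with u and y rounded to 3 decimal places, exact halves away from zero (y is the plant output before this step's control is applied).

0 -2 -6.000 0.000
1 4 12.500 -1.500
2 4 10.975 2.675
3 4 11.011 3.546
4 4 11.107 3.817
5 4 11.159 3.922
6 4 11.182 3.966
7 4 11.192 3.985
8 -3 -9.803 3.994
9 -3 -8.052 -1.253
10 -3 -8.138 -2.389
11 -3 -8.273 -2.751
12 -3 -8.343 -2.894
13 -3 -8.375 -2.954

(exact arithmetic carried between steps; '≈' marks a value shown rounded to 6 d.p. or computed from one; I and e_prev carry over from the previous line; the table rounds u and y to 3 d.p., halves away from zero)
n=0: y=0, sp=-2, e=sp−y=-2; I=-2, D=e−e_prev=-2; u=1·(-2)+2·(-2)+0·(-2)=-6; next y=3/10·0+1/4·(-6)=-1.5
n=1: y=-1.5, sp=4, e=sp−y=5.5; I=3.5, D=e−e_prev=7.5; u=1·5.5+2·3.5+0·7.5=12.5; next y=3/10·(-1.5)+1/4·12.5=2.675
n=2: y=2.675, sp=4, e=sp−y=1.325; I=4.825, D=e−e_prev=-4.175; u=1·1.325+2·4.825+0·(-4.175)=10.975; next y=3/10·2.675+1/4·10.975=3.54625
n=3: y=3.54625, sp=4, e=sp−y=0.45375; I=5.27875, D=e−e_prev=-0.87125; u=1·0.45375+2·5.27875+0·(-0.87125)=11.01125; next y=3/10·3.54625+1/4·11.01125≈3.816688
n=4: y≈3.816688, sp=4, e=sp−y≈0.183313; I≈5.462063, D=e−e_prev≈-0.270438; u=1·0.183313+2·5.462063+0·(-0.270438)≈11.107438; next y=3/10·3.816688+1/4·11.107438≈3.921866
n=5: y≈3.921866, sp=4, e=sp−y≈0.078134; I≈5.540197, D=e−e_prev≈-0.105178; u=1·0.078134+2·5.540197+0·(-0.105178)≈11.158528; next y=3/10·3.921866+1/4·11.158528≈3.966192
n=6: y≈3.966192, sp=4, e=sp−y≈0.033808; I≈5.574005, D=e−e_prev≈-0.044326; u=1·0.033808+2·5.574005+0·(-0.044326)≈11.181819; next y=3/10·3.966192+1/4·11.181819≈3.985312
n=7: y≈3.985312, sp=4, e=sp−y≈0.014688; I≈5.588693, D=e−e_prev≈-0.019120; u=1·0.014688+2·5.588693+0·(-0.019120)≈11.192074; next y=3/10·3.985312+1/4·11.192074≈3.993612
n=8: y≈3.993612, sp=-3, e=sp−y≈-6.993612; I≈-1.404919, D=e−e_prev≈-7.008300; u=1·(-6.993612)+2·(-1.404919)+0·(-7.008300)≈-9.803450; next y=3/10·3.993612+1/4·(-9.803450)≈-1.252779
n=9: y≈-1.252779, sp=-3, e=sp−y≈-1.747221; I≈-3.152140, D=e−e_prev≈5.246391; u=1·(-1.747221)+2·(-3.152140)+0·5.246391≈-8.051501; next y=3/10·(-1.252779)+1/4·(-8.051501)≈-2.388709
n=10: y≈-2.388709, sp=-3, e=sp−y≈-0.611291; I≈-3.763431, D=e−e_prev≈1.135930; u=1·(-0.611291)+2·(-3.763431)+0·1.135930≈-8.138153; next y=3/10·(-2.388709)+1/4·(-8.138153)≈-2.751151
n=11: y≈-2.751151, sp=-3, e=sp−y≈-0.248849; I≈-4.012280, D=e−e_prev≈0.362442; u=1·(-0.248849)+2·(-4.012280)+0·0.362442≈-8.273409; next y=3/10·(-2.751151)+1/4·(-8.273409)≈-2.893698
n=12: y≈-2.893698, sp=-3, e=sp−y≈-0.106302; I≈-4.118583, D=e−e_prev≈0.142547; u=1·(-0.106302)+2·(-4.118583)+0·0.142547≈-8.343467; next y=3/10·(-2.893698)+1/4·(-8.343467)≈-2.953976
n=13: y≈-2.953976, sp=-3, e=sp−y≈-0.046024; I≈-4.164606, D=e−e_prev≈0.060279; u=1·(-0.046024)+2·(-4.164606)+0·0.060279≈-8.375237; next y=3/10·(-2.953976)+1/4·(-8.375237)≈-2.980002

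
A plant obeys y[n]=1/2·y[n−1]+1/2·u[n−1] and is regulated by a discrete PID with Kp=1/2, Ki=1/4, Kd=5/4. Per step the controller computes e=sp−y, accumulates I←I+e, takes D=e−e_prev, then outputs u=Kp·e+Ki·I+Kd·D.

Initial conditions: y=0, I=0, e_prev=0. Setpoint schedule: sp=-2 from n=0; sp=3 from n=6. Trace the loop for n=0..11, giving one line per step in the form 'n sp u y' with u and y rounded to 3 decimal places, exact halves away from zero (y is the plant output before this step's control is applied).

0 -2 -4.000 0.000
1 -2 2.000 -2.000
2 -2 -4.500 0.000
3 -2 2.000 -2.250
4 -2 -5.000 -0.125
5 -2 2.063 -2.563
6 3 4.531 -0.250
7 3 -2.797 2.141
8 3 5.344 -0.328
9 3 -2.582 2.508
10 3 6.176 -0.037
11 3 -2.459 3.069

(exact arithmetic carried between steps; '≈' marks a value shown rounded to 6 d.p. or computed from one; I and e_prev carry over from the previous line; the table rounds u and y to 3 d.p., halves away from zero)
n=0: y=0, sp=-2, e=sp−y=-2; I=-2, D=e−e_prev=-2; u=1/2·(-2)+1/4·(-2)+5/4·(-2)=-4; next y=1/2·0+1/2·(-4)=-2
n=1: y=-2, sp=-2, e=sp−y=0; I=-2, D=e−e_prev=2; u=1/2·0+1/4·(-2)+5/4·2=2; next y=1/2·(-2)+1/2·2=0
n=2: y=0, sp=-2, e=sp−y=-2; I=-4, D=e−e_prev=-2; u=1/2·(-2)+1/4·(-4)+5/4·(-2)=-4.5; next y=1/2·0+1/2·(-4.5)=-2.25
n=3: y=-2.25, sp=-2, e=sp−y=0.25; I=-3.75, D=e−e_prev=2.25; u=1/2·0.25+1/4·(-3.75)+5/4·2.25=2; next y=1/2·(-2.25)+1/2·2=-0.125
n=4: y=-0.125, sp=-2, e=sp−y=-1.875; I=-5.625, D=e−e_prev=-2.125; u=1/2·(-1.875)+1/4·(-5.625)+5/4·(-2.125)=-5; next y=1/2·(-0.125)+1/2·(-5)=-2.5625
n=5: y=-2.5625, sp=-2, e=sp−y=0.5625; I=-5.0625, D=e−e_prev=2.4375; u=1/2·0.5625+1/4·(-5.0625)+5/4·2.4375=2.0625; next y=1/2·(-2.5625)+1/2·2.0625=-0.25
n=6: y=-0.25, sp=3, e=sp−y=3.25; I=-1.8125, D=e−e_prev=2.6875; u=1/2·3.25+1/4·(-1.8125)+5/4·2.6875=4.53125; next y=1/2·(-0.25)+1/2·4.53125=2.140625
n=7: y=2.140625, sp=3, e=sp−y=0.859375; I=-0.953125, D=e−e_prev=-2.390625; u=1/2·0.859375+1/4·(-0.953125)+5/4·(-2.390625)=-2.796875; next y=1/2·2.140625+1/2·(-2.796875)=-0.328125
n=8: y=-0.328125, sp=3, e=sp−y=3.328125; I=2.375, D=e−e_prev=2.46875; u=1/2·3.328125+1/4·2.375+5/4·2.46875=5.34375; next y=1/2·(-0.328125)+1/2·5.34375≈2.507813
n=9: y≈2.507813, sp=3, e=sp−y≈0.492188; I≈2.867188, D=e−e_prev≈-2.835938; u=1/2·0.492188+1/4·2.867188+5/4·(-2.835938)≈-2.582031; next y=1/2·2.507813+1/2·(-2.582031)≈-0.037109
n=10: y≈-0.037109, sp=3, e=sp−y≈3.037109; I≈5.904297, D=e−e_prev≈2.544922; u=1/2·3.037109+1/4·5.904297+5/4·2.544922≈6.175781; next y=1/2·(-0.037109)+1/2·6.175781≈3.069336
n=11: y≈3.069336, sp=3, e=sp−y≈-0.069336; I≈5.834961, D=e−e_prev≈-3.106445; u=1/2·(-0.069336)+1/4·5.834961+5/4·(-3.106445)≈-2.458984; next y=1/2·3.069336+1/2·(-2.458984)≈0.305176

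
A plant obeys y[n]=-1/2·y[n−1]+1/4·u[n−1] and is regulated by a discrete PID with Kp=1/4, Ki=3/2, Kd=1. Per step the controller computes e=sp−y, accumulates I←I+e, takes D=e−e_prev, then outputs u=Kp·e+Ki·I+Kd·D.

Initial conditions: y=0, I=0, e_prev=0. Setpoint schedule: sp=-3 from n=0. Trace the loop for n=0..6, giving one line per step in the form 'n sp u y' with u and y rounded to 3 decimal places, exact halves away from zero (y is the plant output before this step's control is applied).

0 -3 -8.250 0.000
1 -3 -4.078 -2.063
2 -3 -13.251 0.012
3 -3 -6.536 -3.319
4 -3 -18.584 0.025
5 -3 -6.897 -4.659
6 -3 -23.568 0.605

(exact arithmetic carried between steps; '≈' marks a value shown rounded to 6 d.p. or computed from one; I and e_prev carry over from the previous line; the table rounds u and y to 3 d.p., halves away from zero)
n=0: y=0, sp=-3, e=sp−y=-3; I=-3, D=e−e_prev=-3; u=1/4·(-3)+3/2·(-3)+1·(-3)=-8.25; next y=-1/2·0+1/4·(-8.25)=-2.0625
n=1: y=-2.0625, sp=-3, e=sp−y=-0.9375; I=-3.9375, D=e−e_prev=2.0625; u=1/4·(-0.9375)+3/2·(-3.9375)+1·2.0625=-4.078125; next y=-1/2·(-2.0625)+1/4·(-4.078125)≈0.011719
n=2: y≈0.011719, sp=-3, e=sp−y≈-3.011719; I≈-6.949219, D=e−e_prev≈-2.074219; u=1/4·(-3.011719)+3/2·(-6.949219)+1·(-2.074219)≈-13.250977; next y=-1/2·0.011719+1/4·(-13.250977)≈-3.318604
n=3: y≈-3.318604, sp=-3, e=sp−y≈0.318604; I≈-6.630615, D=e−e_prev≈3.330322; u=1/4·0.318604+3/2·(-6.630615)+1·3.330322≈-6.535950; next y=-1/2·(-3.318604)+1/4·(-6.535950)≈0.025314
n=4: y≈0.025314, sp=-3, e=sp−y≈-3.025314; I≈-9.655930, D=e−e_prev≈-3.343918; u=1/4·(-3.025314)+3/2·(-9.655930)+1·(-3.343918)≈-18.584141; next y=-1/2·0.025314+1/4·(-18.584141)≈-4.658692
n=5: y≈-4.658692, sp=-3, e=sp−y≈1.658692; I≈-7.997237, D=e−e_prev≈4.684007; u=1/4·1.658692+3/2·(-7.997237)+1·4.684007≈-6.897176; next y=-1/2·(-4.658692)+1/4·(-6.897176)≈0.605052
n=6: y≈0.605052, sp=-3, e=sp−y≈-3.605052; I≈-11.602289, D=e−e_prev≈-5.263745; u=1/4·(-3.605052)+3/2·(-11.602289)+1·(-5.263745)≈-23.568442; next y=-1/2·0.605052+1/4·(-23.568442)≈-6.194636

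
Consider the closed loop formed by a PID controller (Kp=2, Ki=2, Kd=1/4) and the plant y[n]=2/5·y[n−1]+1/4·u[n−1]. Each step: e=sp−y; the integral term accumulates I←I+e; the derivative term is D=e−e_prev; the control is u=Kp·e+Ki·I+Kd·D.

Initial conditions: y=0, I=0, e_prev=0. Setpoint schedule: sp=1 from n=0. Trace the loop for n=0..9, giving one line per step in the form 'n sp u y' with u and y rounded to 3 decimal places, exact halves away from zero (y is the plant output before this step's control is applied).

(exact arithmetic carried between steps; '≈' marks a value shown rounded to 6 d.p. or computed from one; I and e_prev carry over from the previous line; the table rounds u and y to 3 d.p., halves away from zero)
n=0: y=0, sp=1, e=sp−y=1; I=1, D=e−e_prev=1; u=2·1+2·1+1/4·1=4.25; next y=2/5·0+1/4·4.25=1.0625
n=1: y=1.0625, sp=1, e=sp−y=-0.0625; I=0.9375, D=e−e_prev=-1.0625; u=2·(-0.0625)+2·0.9375+1/4·(-1.0625)=1.484375; next y=2/5·1.0625+1/4·1.484375≈0.796094
n=2: y≈0.796094, sp=1, e=sp−y≈0.203906; I≈1.141406, D=e−e_prev≈0.266406; u=2·0.203906+2·1.141406+1/4·0.266406≈2.757227; next y=2/5·0.796094+1/4·2.757227≈1.007744
n=3: y≈1.007744, sp=1, e=sp−y≈-0.007744; I≈1.133662, D=e−e_prev≈-0.211650; u=2·(-0.007744)+2·1.133662+1/4·(-0.211650)≈2.198923; next y=2/5·1.007744+1/4·2.198923≈0.952828
n=4: y≈0.952828, sp=1, e=sp−y≈0.047172; I≈1.180834, D=e−e_prev≈0.054916; u=2·0.047172+2·1.180834+1/4·0.054916≈2.469739; next y=2/5·0.952828+1/4·2.469739≈0.998566
n=5: y≈0.998566, sp=1, e=sp−y≈0.001434; I≈1.182267, D=e−e_prev≈-0.045738; u=2·0.001434+2·1.182267+1/4·(-0.045738)≈2.355968; next y=2/5·0.998566+1/4·2.355968≈0.988418
n=6: y≈0.988418, sp=1, e=sp−y≈0.011582; I≈1.193849, D=e−e_prev≈0.010148; u=2·0.011582+2·1.193849+1/4·0.010148≈2.413398; next y=2/5·0.988418+1/4·2.413398≈0.998717
n=7: y≈0.998717, sp=1, e=sp−y≈0.001283; I≈1.195132, D=e−e_prev≈-0.010298; u=2·0.001283+2·1.195132+1/4·(-0.010298)≈2.390256; next y=2/5·0.998717+1/4·2.390256≈0.997051
n=8: y≈0.997051, sp=1, e=sp−y≈0.002949; I≈1.198081, D=e−e_prev≈0.001666; u=2·0.002949+2·1.198081+1/4·0.001666≈2.402478; next y=2/5·0.997051+1/4·2.402478≈0.999440
n=9: y≈0.999440, sp=1, e=sp−y≈0.000560; I≈1.198642, D=e−e_prev≈-0.002389; u=2·0.000560+2·1.198642+1/4·(-0.002389)≈2.397806; next y=2/5·0.999440+1/4·2.397806≈0.999228

0 1 4.250 0.000
1 1 1.484 1.063
2 1 2.757 0.796
3 1 2.199 1.008
4 1 2.470 0.953
5 1 2.356 0.999
6 1 2.413 0.988
7 1 2.390 0.999
8 1 2.402 0.997
9 1 2.398 0.999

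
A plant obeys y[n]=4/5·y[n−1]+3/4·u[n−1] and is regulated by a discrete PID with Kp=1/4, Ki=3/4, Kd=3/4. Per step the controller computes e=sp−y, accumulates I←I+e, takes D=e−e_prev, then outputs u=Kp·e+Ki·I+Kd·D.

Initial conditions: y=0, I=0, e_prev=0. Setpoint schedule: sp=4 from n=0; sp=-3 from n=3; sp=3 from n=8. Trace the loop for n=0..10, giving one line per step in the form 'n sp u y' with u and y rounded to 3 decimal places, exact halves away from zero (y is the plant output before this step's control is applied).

(exact arithmetic carried between steps; '≈' marks a value shown rounded to 6 d.p. or computed from one; I and e_prev carry over from the previous line; the table rounds u and y to 3 d.p., halves away from zero)
n=0: y=0, sp=4, e=sp−y=4; I=4, D=e−e_prev=4; u=1/4·4+3/4·4+3/4·4=7; next y=4/5·0+3/4·7=5.25
n=1: y=5.25, sp=4, e=sp−y=-1.25; I=2.75, D=e−e_prev=-5.25; u=1/4·(-1.25)+3/4·2.75+3/4·(-5.25)=-2.1875; next y=4/5·5.25+3/4·(-2.1875)=2.559375
n=2: y=2.559375, sp=4, e=sp−y=1.440625; I=4.190625, D=e−e_prev=2.690625; u=1/4·1.440625+3/4·4.190625+3/4·2.690625≈5.521094; next y=4/5·2.559375+3/4·5.521094≈6.188320
n=3: y≈6.188320, sp=-3, e=sp−y≈-9.188320; I≈-4.997695, D=e−e_prev≈-10.628945; u=1/4·(-9.188320)+3/4·(-4.997695)+3/4·(-10.628945)≈-14.017061; next y=4/5·6.188320+3/4·(-14.017061)≈-5.562139
n=4: y≈-5.562139, sp=-3, e=sp−y≈2.562139; I≈-2.435556, D=e−e_prev≈11.750459; u=1/4·2.562139+3/4·(-2.435556)+3/4·11.750459≈7.626712; next y=4/5·(-5.562139)+3/4·7.626712≈1.270323
n=5: y≈1.270323, sp=-3, e=sp−y≈-4.270323; I≈-6.705879, D=e−e_prev≈-6.832462; u=1/4·(-4.270323)+3/4·(-6.705879)+3/4·(-6.832462)≈-11.221337; next y=4/5·1.270323+3/4·(-11.221337)≈-7.399744
n=6: y≈-7.399744, sp=-3, e=sp−y≈4.399744; I≈-2.306135, D=e−e_prev≈8.670067; u=1/4·4.399744+3/4·(-2.306135)+3/4·8.670067≈5.872885; next y=4/5·(-7.399744)+3/4·5.872885≈-1.515131
n=7: y≈-1.515131, sp=-3, e=sp−y≈-1.484869; I≈-3.791003, D=e−e_prev≈-5.884613; u=1/4·(-1.484869)+3/4·(-3.791003)+3/4·(-5.884613)≈-7.627929; next y=4/5·(-1.515131)+3/4·(-7.627929)≈-6.933052
n=8: y≈-6.933052, sp=3, e=sp−y≈9.933052; I≈6.142049, D=e−e_prev≈11.417921; u=1/4·9.933052+3/4·6.142049+3/4·11.417921≈15.653240; next y=4/5·(-6.933052)+3/4·15.653240≈6.193488
n=9: y≈6.193488, sp=3, e=sp−y≈-3.193488; I≈2.948560, D=e−e_prev≈-13.126540; u=1/4·(-3.193488)+3/4·2.948560+3/4·(-13.126540)≈-8.431857; next y=4/5·6.193488+3/4·(-8.431857)≈-1.369102
n=10: y≈-1.369102, sp=3, e=sp−y≈4.369102; I≈7.317663, D=e−e_prev≈7.562590; u=1/4·4.369102+3/4·7.317663+3/4·7.562590≈12.252465; next y=4/5·(-1.369102)+3/4·12.252465≈8.094067

0 4 7.000 0.000
1 4 -2.188 5.250
2 4 5.521 2.559
3 -3 -14.017 6.188
4 -3 7.627 -5.562
5 -3 -11.221 1.270
6 -3 5.873 -7.400
7 -3 -7.628 -1.515
8 3 15.653 -6.933
9 3 -8.432 6.193
10 3 12.252 -1.369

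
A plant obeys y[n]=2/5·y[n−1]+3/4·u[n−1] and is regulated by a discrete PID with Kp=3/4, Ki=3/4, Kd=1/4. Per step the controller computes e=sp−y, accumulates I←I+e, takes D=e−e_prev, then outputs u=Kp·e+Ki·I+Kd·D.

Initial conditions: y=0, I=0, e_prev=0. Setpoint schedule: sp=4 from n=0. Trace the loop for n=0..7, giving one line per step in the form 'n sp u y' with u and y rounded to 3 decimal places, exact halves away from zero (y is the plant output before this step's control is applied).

(exact arithmetic carried between steps; '≈' marks a value shown rounded to 6 d.p. or computed from one; I and e_prev carry over from the previous line; the table rounds u and y to 3 d.p., halves away from zero)
n=0: y=0, sp=4, e=sp−y=4; I=4, D=e−e_prev=4; u=3/4·4+3/4·4+1/4·4=7; next y=2/5·0+3/4·7=5.25
n=1: y=5.25, sp=4, e=sp−y=-1.25; I=2.75, D=e−e_prev=-5.25; u=3/4·(-1.25)+3/4·2.75+1/4·(-5.25)=-0.1875; next y=2/5·5.25+3/4·(-0.1875)=1.959375
n=2: y=1.959375, sp=4, e=sp−y=2.040625; I=4.790625, D=e−e_prev=3.290625; u=3/4·2.040625+3/4·4.790625+1/4·3.290625≈5.946094; next y=2/5·1.959375+3/4·5.946094≈5.243320
n=3: y≈5.243320, sp=4, e=sp−y≈-1.243320; I≈3.547305, D=e−e_prev≈-3.283945; u=3/4·(-1.243320)+3/4·3.547305+1/4·(-3.283945)≈0.907002; next y=2/5·5.243320+3/4·0.907002≈2.777580
n=4: y≈2.777580, sp=4, e=sp−y≈1.222420; I≈4.769725, D=e−e_prev≈2.465741; u=3/4·1.222420+3/4·4.769725+1/4·2.465741≈5.110544; next y=2/5·2.777580+3/4·5.110544≈4.943940
n=5: y≈4.943940, sp=4, e=sp−y≈-0.943940; I≈3.825785, D=e−e_prev≈-2.166360; u=3/4·(-0.943940)+3/4·3.825785+1/4·(-2.166360)≈1.619794; next y=2/5·4.943940+3/4·1.619794≈3.192421
n=6: y≈3.192421, sp=4, e=sp−y≈0.807579; I≈4.633364, D=e−e_prev≈1.751519; u=3/4·0.807579+3/4·4.633364+1/4·1.751519≈4.518587; next y=2/5·3.192421+3/4·4.518587≈4.665908
n=7: y≈4.665908, sp=4, e=sp−y≈-0.665908; I≈3.967455, D=e−e_prev≈-1.473487; u=3/4·(-0.665908)+3/4·3.967455+1/4·(-1.473487)≈2.107788; next y=2/5·4.665908+3/4·2.107788≈3.447205

0 4 7.000 0.000
1 4 -0.188 5.250
2 4 5.946 1.959
3 4 0.907 5.243
4 4 5.111 2.778
5 4 1.620 4.944
6 4 4.519 3.192
7 4 2.108 4.666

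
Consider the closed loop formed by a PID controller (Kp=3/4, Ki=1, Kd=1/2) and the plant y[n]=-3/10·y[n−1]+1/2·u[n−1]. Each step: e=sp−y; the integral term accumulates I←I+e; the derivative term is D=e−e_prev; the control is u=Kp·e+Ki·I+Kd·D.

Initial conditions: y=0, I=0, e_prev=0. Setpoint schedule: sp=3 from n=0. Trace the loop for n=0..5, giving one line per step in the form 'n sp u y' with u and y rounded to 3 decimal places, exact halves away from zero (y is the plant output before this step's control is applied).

(exact arithmetic carried between steps; '≈' marks a value shown rounded to 6 d.p. or computed from one; I and e_prev carry over from the previous line; the table rounds u and y to 3 d.p., halves away from zero)
n=0: y=0, sp=3, e=sp−y=3; I=3, D=e−e_prev=3; u=3/4·3+1·3+1/2·3=6.75; next y=-3/10·0+1/2·6.75=3.375
n=1: y=3.375, sp=3, e=sp−y=-0.375; I=2.625, D=e−e_prev=-3.375; u=3/4·(-0.375)+1·2.625+1/2·(-3.375)=0.65625; next y=-3/10·3.375+1/2·0.65625=-0.684375
n=2: y=-0.684375, sp=3, e=sp−y=3.684375; I=6.309375, D=e−e_prev=4.059375; u=3/4·3.684375+1·6.309375+1/2·4.059375≈11.102344; next y=-3/10·(-0.684375)+1/2·11.102344≈5.756484
n=3: y≈5.756484, sp=3, e=sp−y≈-2.756484; I≈3.552891, D=e−e_prev≈-6.440859; u=3/4·(-2.756484)+1·3.552891+1/2·(-6.440859)≈-1.734902; next y=-3/10·5.756484+1/2·(-1.734902)≈-2.594396
n=4: y≈-2.594396, sp=3, e=sp−y≈5.594396; I≈9.147287, D=e−e_prev≈8.350881; u=3/4·5.594396+1·9.147287+1/2·8.350881≈17.518525; next y=-3/10·(-2.594396)+1/2·17.518525≈9.537581
n=5: y≈9.537581, sp=3, e=sp−y≈-6.537581; I≈2.609706, D=e−e_prev≈-12.131978; u=3/4·(-6.537581)+1·2.609706+1/2·(-12.131978)≈-8.359469; next y=-3/10·9.537581+1/2·(-8.359469)≈-7.041009

0 3 6.750 0.000
1 3 0.656 3.375
2 3 11.102 -0.684
3 3 -1.735 5.756
4 3 17.519 -2.594
5 3 -8.359 9.538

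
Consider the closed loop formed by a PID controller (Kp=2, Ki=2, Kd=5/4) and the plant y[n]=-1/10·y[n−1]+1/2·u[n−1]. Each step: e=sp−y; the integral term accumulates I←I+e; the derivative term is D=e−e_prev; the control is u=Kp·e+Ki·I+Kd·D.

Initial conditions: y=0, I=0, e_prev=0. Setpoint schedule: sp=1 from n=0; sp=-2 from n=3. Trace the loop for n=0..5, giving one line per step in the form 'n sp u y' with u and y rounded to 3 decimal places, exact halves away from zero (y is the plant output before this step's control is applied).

(exact arithmetic carried between steps; '≈' marks a value shown rounded to 6 d.p. or computed from one; I and e_prev carry over from the previous line; the table rounds u and y to 3 d.p., halves away from zero)
n=0: y=0, sp=1, e=sp−y=1; I=1, D=e−e_prev=1; u=2·1+2·1+5/4·1=5.25; next y=-1/10·0+1/2·5.25=2.625
n=1: y=2.625, sp=1, e=sp−y=-1.625; I=-0.625, D=e−e_prev=-2.625; u=2·(-1.625)+2·(-0.625)+5/4·(-2.625)=-7.78125; next y=-1/10·2.625+1/2·(-7.78125)=-4.153125
n=2: y=-4.153125, sp=1, e=sp−y=5.153125; I=4.528125, D=e−e_prev=6.778125; u=2·5.153125+2·4.528125+5/4·6.778125≈27.835156; next y=-1/10·(-4.153125)+1/2·27.835156≈14.332891
n=3: y≈14.332891, sp=-2, e=sp−y≈-16.332891; I≈-11.804766, D=e−e_prev≈-21.486016; u=2·(-16.332891)+2·(-11.804766)+5/4·(-21.486016)≈-83.132832; next y=-1/10·14.332891+1/2·(-83.132832)≈-42.999705
n=4: y≈-42.999705, sp=-2, e=sp−y≈40.999705; I≈29.194939, D=e−e_prev≈57.332596; u=2·40.999705+2·29.194939+5/4·57.332596≈212.055034; next y=-1/10·(-42.999705)+1/2·212.055034≈110.327487
n=5: y≈110.327487, sp=-2, e=sp−y≈-112.327487; I≈-83.132548, D=e−e_prev≈-153.327192; u=2·(-112.327487)+2·(-83.132548)+5/4·(-153.327192)≈-582.579061; next y=-1/10·110.327487+1/2·(-582.579061)≈-302.322279

0 1 5.250 0.000
1 1 -7.781 2.625
2 1 27.835 -4.153
3 -2 -83.133 14.333
4 -2 212.055 -43.000
5 -2 -582.579 110.327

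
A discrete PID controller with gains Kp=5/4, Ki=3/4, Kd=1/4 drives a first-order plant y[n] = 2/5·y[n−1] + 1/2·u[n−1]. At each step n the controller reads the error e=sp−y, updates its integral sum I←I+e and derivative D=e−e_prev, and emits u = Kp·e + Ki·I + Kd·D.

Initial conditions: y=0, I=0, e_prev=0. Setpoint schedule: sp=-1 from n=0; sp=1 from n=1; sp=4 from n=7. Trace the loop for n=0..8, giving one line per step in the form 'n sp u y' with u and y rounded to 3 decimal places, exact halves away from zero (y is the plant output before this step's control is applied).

(exact arithmetic carried between steps; '≈' marks a value shown rounded to 6 d.p. or computed from one; I and e_prev carry over from the previous line; the table rounds u and y to 3 d.p., halves away from zero)
n=0: y=0, sp=-1, e=sp−y=-1; I=-1, D=e−e_prev=-1; u=5/4·(-1)+3/4·(-1)+1/4·(-1)=-2.25; next y=2/5·0+1/2·(-2.25)=-1.125
n=1: y=-1.125, sp=1, e=sp−y=2.125; I=1.125, D=e−e_prev=3.125; u=5/4·2.125+3/4·1.125+1/4·3.125=4.28125; next y=2/5·(-1.125)+1/2·4.28125=1.690625
n=2: y=1.690625, sp=1, e=sp−y=-0.690625; I=0.434375, D=e−e_prev=-2.815625; u=5/4·(-0.690625)+3/4·0.434375+1/4·(-2.815625)≈-1.241406; next y=2/5·1.690625+1/2·(-1.241406)≈0.055547
n=3: y≈0.055547, sp=1, e=sp−y≈0.944453; I≈1.378828, D=e−e_prev≈1.635078; u=5/4·0.944453+3/4·1.378828+1/4·1.635078≈2.623457; next y=2/5·0.055547+1/2·2.623457≈1.333947
n=4: y≈1.333947, sp=1, e=sp−y≈-0.333947; I≈1.044881, D=e−e_prev≈-1.278400; u=5/4·(-0.333947)+3/4·1.044881+1/4·(-1.278400)≈0.046626; next y=2/5·1.333947+1/2·0.046626≈0.556892
n=5: y≈0.556892, sp=1, e=sp−y≈0.443108; I≈1.487989, D=e−e_prev≈0.777055; u=5/4·0.443108+3/4·1.487989+1/4·0.777055≈1.864140; next y=2/5·0.556892+1/2·1.864140≈1.154827
n=6: y≈1.154827, sp=1, e=sp−y≈-0.154827; I≈1.333162, D=e−e_prev≈-0.597935; u=5/4·(-0.154827)+3/4·1.333162+1/4·(-0.597935)≈0.656854; next y=2/5·1.154827+1/2·0.656854≈0.790358
n=7: y≈0.790358, sp=4, e=sp−y≈3.209642; I≈4.542804, D=e−e_prev≈3.364469; u=5/4·3.209642+3/4·4.542804+1/4·3.364469≈8.260273; next y=2/5·0.790358+1/2·8.260273≈4.446280
n=8: y≈4.446280, sp=4, e=sp−y≈-0.446280; I≈4.096524, D=e−e_prev≈-3.655922; u=5/4·(-0.446280)+3/4·4.096524+1/4·(-3.655922)≈1.600563; next y=2/5·4.446280+1/2·1.600563≈2.578793

0 -1 -2.250 0.000
1 1 4.281 -1.125
2 1 -1.241 1.691
3 1 2.623 0.056
4 1 0.047 1.334
5 1 1.864 0.557
6 1 0.657 1.155
7 4 8.260 0.790
8 4 1.601 4.446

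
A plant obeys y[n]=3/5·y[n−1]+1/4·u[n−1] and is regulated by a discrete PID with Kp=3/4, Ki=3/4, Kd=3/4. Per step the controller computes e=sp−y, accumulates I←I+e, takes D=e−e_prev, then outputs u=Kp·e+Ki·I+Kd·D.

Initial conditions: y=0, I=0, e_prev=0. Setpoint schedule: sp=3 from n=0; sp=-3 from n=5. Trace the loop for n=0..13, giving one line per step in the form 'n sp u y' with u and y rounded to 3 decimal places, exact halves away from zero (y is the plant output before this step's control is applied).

(exact arithmetic carried between steps; '≈' marks a value shown rounded to 6 d.p. or computed from one; I and e_prev carry over from the previous line; the table rounds u and y to 3 d.p., halves away from zero)
n=0: y=0, sp=3, e=sp−y=3; I=3, D=e−e_prev=3; u=3/4·3+3/4·3+3/4·3=6.75; next y=3/5·0+1/4·6.75=1.6875
n=1: y=1.6875, sp=3, e=sp−y=1.3125; I=4.3125, D=e−e_prev=-1.6875; u=3/4·1.3125+3/4·4.3125+3/4·(-1.6875)=2.953125; next y=3/5·1.6875+1/4·2.953125≈1.750781
n=2: y≈1.750781, sp=3, e=sp−y≈1.249219; I≈5.561719, D=e−e_prev≈-0.063281; u=3/4·1.249219+3/4·5.561719+3/4·(-0.063281)≈5.060742; next y=3/5·1.750781+1/4·5.060742≈2.315654
n=3: y≈2.315654, sp=3, e=sp−y≈0.684346; I≈6.246064, D=e−e_prev≈-0.564873; u=3/4·0.684346+3/4·6.246064+3/4·(-0.564873)≈4.774153; next y=3/5·2.315654+1/4·4.774153≈2.582931
n=4: y≈2.582931, sp=3, e=sp−y≈0.417069; I≈6.663134, D=e−e_prev≈-0.267276; u=3/4·0.417069+3/4·6.663134+3/4·(-0.267276)≈5.109695; next y=3/5·2.582931+1/4·5.109695≈2.827182
n=5: y≈2.827182, sp=-3, e=sp−y≈-5.827182; I≈0.835951, D=e−e_prev≈-6.244251; u=3/4·(-5.827182)+3/4·0.835951+3/4·(-6.244251)≈-8.426612; next y=3/5·2.827182+1/4·(-8.426612)≈-0.410344
n=6: y≈-0.410344, sp=-3, e=sp−y≈-2.589656; I≈-1.753705, D=e−e_prev≈3.237526; u=3/4·(-2.589656)+3/4·(-1.753705)+3/4·3.237526≈-0.829377; next y=3/5·(-0.410344)+1/4·(-0.829377)≈-0.453550
n=7: y≈-0.453550, sp=-3, e=sp−y≈-2.546450; I≈-4.300155, D=e−e_prev≈0.043207; u=3/4·(-2.546450)+3/4·(-4.300155)+3/4·0.043207≈-5.102548; next y=3/5·(-0.453550)+1/4·(-5.102548)≈-1.547767
n=8: y≈-1.547767, sp=-3, e=sp−y≈-1.452233; I≈-5.752387, D=e−e_prev≈1.094217; u=3/4·(-1.452233)+3/4·(-5.752387)+3/4·1.094217≈-4.582802; next y=3/5·(-1.547767)+1/4·(-4.582802)≈-2.074361
n=9: y≈-2.074361, sp=-3, e=sp−y≈-0.925639; I≈-6.678026, D=e−e_prev≈0.526594; u=3/4·(-0.925639)+3/4·(-6.678026)+3/4·0.526594≈-5.307804; next y=3/5·(-2.074361)+1/4·(-5.307804)≈-2.571568
n=10: y≈-2.571568, sp=-3, e=sp−y≈-0.428432; I≈-7.106459, D=e−e_prev≈0.497207; u=3/4·(-0.428432)+3/4·(-7.106459)+3/4·0.497207≈-5.278264; next y=3/5·(-2.571568)+1/4·(-5.278264)≈-2.862506
n=11: y≈-2.862506, sp=-3, e=sp−y≈-0.137494; I≈-7.243952, D=e−e_prev≈0.290939; u=3/4·(-0.137494)+3/4·(-7.243952)+3/4·0.290939≈-5.317880; next y=3/5·(-2.862506)+1/4·(-5.317880)≈-3.046974
n=12: y≈-3.046974, sp=-3, e=sp−y≈0.046974; I≈-7.196979, D=e−e_prev≈0.184468; u=3/4·0.046974+3/4·(-7.196979)+3/4·0.184468≈-5.224153; next y=3/5·(-3.046974)+1/4·(-5.224153)≈-3.134223
n=13: y≈-3.134223, sp=-3, e=sp−y≈0.134223; I≈-7.062756, D=e−e_prev≈0.087249; u=3/4·0.134223+3/4·(-7.062756)+3/4·0.087249≈-5.130964; next y=3/5·(-3.134223)+1/4·(-5.130964)≈-3.163274

0 3 6.750 0.000
1 3 2.953 1.688
2 3 5.061 1.751
3 3 4.774 2.316
4 3 5.110 2.583
5 -3 -8.427 2.827
6 -3 -0.829 -0.410
7 -3 -5.103 -0.454
8 -3 -4.583 -1.548
9 -3 -5.308 -2.074
10 -3 -5.278 -2.572
11 -3 -5.318 -2.863
12 -3 -5.224 -3.047
13 -3 -5.131 -3.134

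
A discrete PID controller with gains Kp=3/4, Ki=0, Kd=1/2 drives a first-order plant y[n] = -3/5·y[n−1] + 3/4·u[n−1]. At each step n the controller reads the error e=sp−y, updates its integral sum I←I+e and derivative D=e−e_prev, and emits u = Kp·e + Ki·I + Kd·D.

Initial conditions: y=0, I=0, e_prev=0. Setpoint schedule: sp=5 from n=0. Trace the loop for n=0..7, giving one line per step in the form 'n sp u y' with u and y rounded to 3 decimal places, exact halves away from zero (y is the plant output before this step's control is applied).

(exact arithmetic carried between steps; '≈' marks a value shown rounded to 6 d.p. or computed from one; I and e_prev carry over from the previous line; the table rounds u and y to 3 d.p., halves away from zero)
n=0: y=0, sp=5, e=sp−y=5; I=5, D=e−e_prev=5; u=3/4·5+0·5+1/2·5=6.25; next y=-3/5·0+3/4·6.25=4.6875
n=1: y=4.6875, sp=5, e=sp−y=0.3125; I=5.3125, D=e−e_prev=-4.6875; u=3/4·0.3125+0·5.3125+1/2·(-4.6875)=-2.109375; next y=-3/5·4.6875+3/4·(-2.109375)≈-4.394531
n=2: y≈-4.394531, sp=5, e=sp−y≈9.394531; I≈14.707031, D=e−e_prev≈9.082031; u=3/4·9.394531+0·14.707031+1/2·9.082031≈11.586914; next y=-3/5·(-4.394531)+3/4·11.586914≈11.326904
n=3: y≈11.326904, sp=5, e=sp−y≈-6.326904; I≈8.380127, D=e−e_prev≈-15.721436; u=3/4·(-6.326904)+0·8.380127+1/2·(-15.721436)≈-12.605896; next y=-3/5·11.326904+3/4·(-12.605896)≈-16.250565
n=4: y≈-16.250565, sp=5, e=sp−y≈21.250565; I≈29.630692, D=e−e_prev≈27.577469; u=3/4·21.250565+0·29.630692+1/2·27.577469≈29.726658; next y=-3/5·(-16.250565)+3/4·29.726658≈32.045332
n=5: y≈32.045332, sp=5, e=sp−y≈-27.045332; I≈2.585359, D=e−e_prev≈-48.295897; u=3/4·(-27.045332)+0·2.585359+1/2·(-48.295897)≈-44.431947; next y=-3/5·32.045332+3/4·(-44.431947)≈-52.551160
n=6: y≈-52.551160, sp=5, e=sp−y≈57.551160; I≈60.136519, D=e−e_prev≈84.596492; u=3/4·57.551160+0·60.136519+1/2·84.596492≈85.461616; next y=-3/5·(-52.551160)+3/4·85.461616≈95.626908
n=7: y≈95.626908, sp=5, e=sp−y≈-90.626908; I≈-30.490389, D=e−e_prev≈-148.178068; u=3/4·(-90.626908)+0·(-30.490389)+1/2·(-148.178068)≈-142.059215; next y=-3/5·95.626908+3/4·(-142.059215)≈-163.920556

0 5 6.250 0.000
1 5 -2.109 4.688
2 5 11.587 -4.395
3 5 -12.606 11.327
4 5 29.727 -16.251
5 5 -44.432 32.045
6 5 85.462 -52.551
7 5 -142.059 95.627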